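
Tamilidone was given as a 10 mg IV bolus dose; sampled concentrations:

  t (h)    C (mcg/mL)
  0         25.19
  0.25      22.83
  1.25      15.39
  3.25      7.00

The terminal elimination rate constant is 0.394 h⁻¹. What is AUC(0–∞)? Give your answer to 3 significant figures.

Trapezoidal AUC_0→3.25:
  [0→0.25]: (25.19+22.83)/2 × 0.25 = 6.0025
  [0.25→1.25]: (22.83+15.39)/2 × 1 = 19.11
  [1.25→3.25]: (15.39+7.00)/2 × 2 = 22.39
  Sum = 47.5025 mcg/mL·h
Extrapolated tail: C_last / k_e = 7.00 / 0.394 = 17.766
AUC_0→∞ = 47.5025 + 17.766 = 65.2685 mcg/mL·h

AUC = 65.3 mcg/mL·h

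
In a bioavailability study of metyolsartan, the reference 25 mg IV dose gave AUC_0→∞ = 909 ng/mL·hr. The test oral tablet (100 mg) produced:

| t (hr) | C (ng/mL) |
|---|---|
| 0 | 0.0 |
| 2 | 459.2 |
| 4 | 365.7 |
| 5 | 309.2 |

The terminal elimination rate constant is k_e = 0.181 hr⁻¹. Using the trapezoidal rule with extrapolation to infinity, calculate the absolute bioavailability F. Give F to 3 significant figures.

Trapezoidal AUC_0→5 (oral tablet):
  [0→2]: (0.0+459.2)/2 × 2 = 459.2
  [2→4]: (459.2+365.7)/2 × 2 = 824.9
  [4→5]: (365.7+309.2)/2 × 1 = 337.45
  Sum = 1621.55 ng/mL·hr
Tail: C_last/k_e = 309.2/0.181 = 1708.287
AUC_0→∞ (oral tablet) = 1621.55 + 1708.287 = 3329.837 ng/mL·hr
F = (AUC_ev/D_ev)/(AUC_iv/D_iv) = (3329.837/100)/(909/25) = 33.29837/36.36 = 0.9158

F = 0.916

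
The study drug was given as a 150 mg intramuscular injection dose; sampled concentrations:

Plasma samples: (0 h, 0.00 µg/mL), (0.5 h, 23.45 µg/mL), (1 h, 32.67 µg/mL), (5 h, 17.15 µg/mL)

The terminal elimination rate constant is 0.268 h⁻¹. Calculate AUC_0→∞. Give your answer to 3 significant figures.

AUC = 184 µg/mL·h

Trapezoidal AUC_0→5:
  [0→0.5]: (0.00+23.45)/2 × 0.5 = 5.8625
  [0.5→1]: (23.45+32.67)/2 × 0.5 = 14.03
  [1→5]: (32.67+17.15)/2 × 4 = 99.64
  Sum = 119.5325 µg/mL·h
Extrapolated tail: C_last / k_e = 17.15 / 0.268 = 63.993
AUC_0→∞ = 119.5325 + 63.993 = 183.5255 µg/mL·h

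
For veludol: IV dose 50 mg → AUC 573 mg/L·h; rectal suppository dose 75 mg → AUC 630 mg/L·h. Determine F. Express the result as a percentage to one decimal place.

F = (AUC_ev / D_ev) / (AUC_iv / D_iv)
  = (630/75) / (573/50)
  = 8.4 / 11.46 = 0.7330
  = 73.30%

F = 73.3%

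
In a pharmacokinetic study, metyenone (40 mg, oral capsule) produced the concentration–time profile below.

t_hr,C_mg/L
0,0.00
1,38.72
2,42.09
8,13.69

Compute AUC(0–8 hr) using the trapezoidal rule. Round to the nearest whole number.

AUC = 227 mg/L·hr

Trapezoidal AUC_0→8:
  [0→1]: (0.00+38.72)/2 × 1 = 19.36
  [1→2]: (38.72+42.09)/2 × 1 = 40.405
  [2→8]: (42.09+13.69)/2 × 6 = 167.34
  Sum = 227.105 mg/L·hr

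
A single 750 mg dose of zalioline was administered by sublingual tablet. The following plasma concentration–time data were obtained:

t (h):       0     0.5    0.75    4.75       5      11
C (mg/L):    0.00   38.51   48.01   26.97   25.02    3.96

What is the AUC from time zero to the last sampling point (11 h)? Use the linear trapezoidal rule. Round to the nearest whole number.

AUC = 264 mg/L·h

Trapezoidal AUC_0→11:
  [0→0.5]: (0.00+38.51)/2 × 0.5 = 9.6275
  [0.5→0.75]: (38.51+48.01)/2 × 0.25 = 10.815
  [0.75→4.75]: (48.01+26.97)/2 × 4 = 149.96
  [4.75→5]: (26.97+25.02)/2 × 0.25 = 6.49875
  [5→11]: (25.02+3.96)/2 × 6 = 86.94
  Sum = 263.84125 mg/L·h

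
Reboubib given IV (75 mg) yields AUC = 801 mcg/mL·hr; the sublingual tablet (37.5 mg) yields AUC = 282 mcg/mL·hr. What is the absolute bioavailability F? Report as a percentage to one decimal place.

F = (AUC_ev / D_ev) / (AUC_iv / D_iv)
  = (282/37.5) / (801/75)
  = 7.52 / 10.68 = 0.7041
  = 70.41%

F = 70.4%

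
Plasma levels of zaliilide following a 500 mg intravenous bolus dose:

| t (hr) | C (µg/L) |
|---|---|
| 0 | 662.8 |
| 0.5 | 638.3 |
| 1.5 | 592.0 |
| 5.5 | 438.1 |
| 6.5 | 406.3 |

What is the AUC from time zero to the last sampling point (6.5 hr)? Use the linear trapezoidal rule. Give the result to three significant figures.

Trapezoidal AUC_0→6.5:
  [0→0.5]: (662.8+638.3)/2 × 0.5 = 325.275
  [0.5→1.5]: (638.3+592.0)/2 × 1 = 615.15
  [1.5→5.5]: (592.0+438.1)/2 × 4 = 2060.2
  [5.5→6.5]: (438.1+406.3)/2 × 1 = 422.2
  Sum = 3422.825 µg/L·hr

AUC = 3420 µg/L·hr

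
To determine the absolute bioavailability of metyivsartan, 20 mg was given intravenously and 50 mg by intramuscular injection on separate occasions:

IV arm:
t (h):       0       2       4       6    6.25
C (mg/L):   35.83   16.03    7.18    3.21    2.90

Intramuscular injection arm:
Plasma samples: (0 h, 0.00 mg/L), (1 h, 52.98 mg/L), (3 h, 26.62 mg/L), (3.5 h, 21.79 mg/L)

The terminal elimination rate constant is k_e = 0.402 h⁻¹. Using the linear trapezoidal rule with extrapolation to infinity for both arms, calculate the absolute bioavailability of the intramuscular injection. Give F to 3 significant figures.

Trapezoidal AUC_0→6.25 (IV):
  [0→2]: (35.83+16.03)/2 × 2 = 51.86
  [2→4]: (16.03+7.18)/2 × 2 = 23.21
  [4→6]: (7.18+3.21)/2 × 2 = 10.39
  [6→6.25]: (3.21+2.90)/2 × 0.25 = 0.76375
  Sum = 86.22375 mg/L·h
IV tail: 2.90/0.402 = 7.214; AUC_iv,0→∞ = 86.22375 + 7.214 = 93.43775 mg/L·h
Trapezoidal AUC_0→3.5 (intramuscular injection):
  [0→1]: (0.00+52.98)/2 × 1 = 26.49
  [1→3]: (52.98+26.62)/2 × 2 = 79.6
  [3→3.5]: (26.62+21.79)/2 × 0.5 = 12.1025
  Sum = 118.1925 mg/L·h
intramuscular injection tail: 21.79/0.402 = 54.204; AUC_ev,0→∞ = 118.1925 + 54.204 = 172.3965 mg/L·h
F = (AUC_ev/D_ev)/(AUC_iv/D_iv) = (172.3965/50)/(93.43775/20) = 3.44793/4.6718875 = 0.7380

F = 0.738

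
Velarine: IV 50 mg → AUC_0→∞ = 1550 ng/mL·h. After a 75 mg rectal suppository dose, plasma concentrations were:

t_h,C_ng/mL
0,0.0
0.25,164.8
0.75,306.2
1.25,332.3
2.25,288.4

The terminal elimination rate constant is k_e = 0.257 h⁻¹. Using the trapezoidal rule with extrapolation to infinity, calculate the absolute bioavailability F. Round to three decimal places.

Trapezoidal AUC_0→2.25 (rectal suppository):
  [0→0.25]: (0.0+164.8)/2 × 0.25 = 20.6
  [0.25→0.75]: (164.8+306.2)/2 × 0.5 = 117.75
  [0.75→1.25]: (306.2+332.3)/2 × 0.5 = 159.625
  [1.25→2.25]: (332.3+288.4)/2 × 1 = 310.35
  Sum = 608.325 ng/mL·h
Tail: C_last/k_e = 288.4/0.257 = 1122.179
AUC_0→∞ (rectal suppository) = 608.325 + 1122.179 = 1730.504 ng/mL·h
F = (AUC_ev/D_ev)/(AUC_iv/D_iv) = (1730.504/75)/(1550/50) = 23.0734/31 = 0.7443

F = 0.744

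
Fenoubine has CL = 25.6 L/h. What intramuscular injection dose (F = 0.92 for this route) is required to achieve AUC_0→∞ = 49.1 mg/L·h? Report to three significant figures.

Dose = CL × AUC_0→∞ / F
     = 25.6 × 49.1 / 0.92 = 1366.26 mg

Dose = 1370 mg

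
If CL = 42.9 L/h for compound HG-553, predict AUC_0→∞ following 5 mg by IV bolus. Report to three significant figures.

AUC_0→∞ = Dose_iv / CL
        = 5 / 42.9 = 0.11655 mg/L·h

AUC = 0.117 mg/L·h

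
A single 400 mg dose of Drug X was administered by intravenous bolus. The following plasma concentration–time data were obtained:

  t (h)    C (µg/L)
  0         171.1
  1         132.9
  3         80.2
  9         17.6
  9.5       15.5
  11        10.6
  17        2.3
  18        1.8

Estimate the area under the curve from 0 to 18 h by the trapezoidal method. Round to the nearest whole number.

Trapezoidal AUC_0→18:
  [0→1]: (171.1+132.9)/2 × 1 = 152.0
  [1→3]: (132.9+80.2)/2 × 2 = 213.1
  [3→9]: (80.2+17.6)/2 × 6 = 293.4
  [9→9.5]: (17.6+15.5)/2 × 0.5 = 8.275
  [9.5→11]: (15.5+10.6)/2 × 1.5 = 19.575
  [11→17]: (10.6+2.3)/2 × 6 = 38.7
  [17→18]: (2.3+1.8)/2 × 1 = 2.05
  Sum = 727.1 µg/L·h

AUC = 727 µg/L·h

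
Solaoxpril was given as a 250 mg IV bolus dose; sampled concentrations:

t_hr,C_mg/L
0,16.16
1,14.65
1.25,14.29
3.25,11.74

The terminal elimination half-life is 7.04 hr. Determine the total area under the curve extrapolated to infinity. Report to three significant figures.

AUC = 164 mg/L·hr

Trapezoidal AUC_0→3.25:
  [0→1]: (16.16+14.65)/2 × 1 = 15.405
  [1→1.25]: (14.65+14.29)/2 × 0.25 = 3.6175
  [1.25→3.25]: (14.29+11.74)/2 × 2 = 26.03
  Sum = 45.0525 mg/L·hr
k_e = ln2 / t½ = 0.693147 / 7.04 = 0.0985 hr^-1
Extrapolated tail: C_last / k_e = 11.74 / 0.0985 = 119.188
AUC_0→∞ = 45.0525 + 119.188 = 164.2405 mg/L·hr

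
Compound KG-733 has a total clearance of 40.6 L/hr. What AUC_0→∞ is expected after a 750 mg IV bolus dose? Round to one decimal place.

AUC_0→∞ = Dose_iv / CL
        = 750 / 40.6 = 18.4729 mg/L·hr

AUC = 18.5 mg/L·hr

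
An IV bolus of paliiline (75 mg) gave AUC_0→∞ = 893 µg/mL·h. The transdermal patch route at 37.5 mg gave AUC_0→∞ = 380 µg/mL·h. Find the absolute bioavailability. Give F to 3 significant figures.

F = (AUC_ev / D_ev) / (AUC_iv / D_iv)
  = (380/37.5) / (893/75)
  = 10.1333 / 11.9067 = 0.8511

F = 0.851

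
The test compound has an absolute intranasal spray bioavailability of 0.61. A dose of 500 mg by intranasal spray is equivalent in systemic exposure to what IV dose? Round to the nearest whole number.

Systemic exposure from an extravascular dose = F × D_ev, so the equivalent IV dose is F × D_ev.
D_iv = F × D_ev = 0.61 × 500 = 305 mg

D_iv = 305 mg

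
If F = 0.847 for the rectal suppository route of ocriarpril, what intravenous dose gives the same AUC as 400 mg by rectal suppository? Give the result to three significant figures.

D_iv = 339 mg

Systemic exposure from an extravascular dose = F × D_ev, so the equivalent IV dose is F × D_ev.
D_iv = F × D_ev = 0.847 × 400 = 338.8 mg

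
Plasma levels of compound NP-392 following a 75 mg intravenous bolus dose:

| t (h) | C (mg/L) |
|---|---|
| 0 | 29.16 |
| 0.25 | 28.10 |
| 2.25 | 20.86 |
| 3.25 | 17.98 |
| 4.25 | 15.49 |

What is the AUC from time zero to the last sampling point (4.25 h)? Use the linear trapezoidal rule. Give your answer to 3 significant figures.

Trapezoidal AUC_0→4.25:
  [0→0.25]: (29.16+28.10)/2 × 0.25 = 7.1575
  [0.25→2.25]: (28.10+20.86)/2 × 2 = 48.96
  [2.25→3.25]: (20.86+17.98)/2 × 1 = 19.42
  [3.25→4.25]: (17.98+15.49)/2 × 1 = 16.735
  Sum = 92.2725 mg/L·h

AUC = 92.3 mg/L·h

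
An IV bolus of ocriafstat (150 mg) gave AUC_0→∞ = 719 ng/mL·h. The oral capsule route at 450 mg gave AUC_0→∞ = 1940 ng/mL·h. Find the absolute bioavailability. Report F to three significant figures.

F = (AUC_ev / D_ev) / (AUC_iv / D_iv)
  = (1940/450) / (719/150)
  = 4.31111 / 4.79333 = 0.8994

F = 0.899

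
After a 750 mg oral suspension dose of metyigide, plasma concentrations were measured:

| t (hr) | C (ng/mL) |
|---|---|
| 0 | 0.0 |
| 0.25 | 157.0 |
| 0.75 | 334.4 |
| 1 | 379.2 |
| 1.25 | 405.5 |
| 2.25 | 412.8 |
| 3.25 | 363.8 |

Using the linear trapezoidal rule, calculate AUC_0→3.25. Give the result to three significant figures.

AUC = 1130 ng/mL·hr

Trapezoidal AUC_0→3.25:
  [0→0.25]: (0.0+157.0)/2 × 0.25 = 19.625
  [0.25→0.75]: (157.0+334.4)/2 × 0.5 = 122.85
  [0.75→1]: (334.4+379.2)/2 × 0.25 = 89.2
  [1→1.25]: (379.2+405.5)/2 × 0.25 = 98.0875
  [1.25→2.25]: (405.5+412.8)/2 × 1 = 409.15
  [2.25→3.25]: (412.8+363.8)/2 × 1 = 388.3
  Sum = 1127.2125 ng/mL·hr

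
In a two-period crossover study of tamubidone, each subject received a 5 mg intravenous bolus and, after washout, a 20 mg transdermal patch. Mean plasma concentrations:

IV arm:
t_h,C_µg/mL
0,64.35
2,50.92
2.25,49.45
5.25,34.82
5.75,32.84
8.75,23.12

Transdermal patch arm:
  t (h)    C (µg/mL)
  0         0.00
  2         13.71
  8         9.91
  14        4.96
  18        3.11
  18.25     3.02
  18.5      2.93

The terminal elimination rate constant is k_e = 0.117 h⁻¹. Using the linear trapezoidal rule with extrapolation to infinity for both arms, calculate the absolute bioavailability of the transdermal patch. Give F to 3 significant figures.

Trapezoidal AUC_0→8.75 (IV):
  [0→2]: (64.35+50.92)/2 × 2 = 115.27
  [2→2.25]: (50.92+49.45)/2 × 0.25 = 12.54625
  [2.25→5.25]: (49.45+34.82)/2 × 3 = 126.405
  [5.25→5.75]: (34.82+32.84)/2 × 0.5 = 16.915
  [5.75→8.75]: (32.84+23.12)/2 × 3 = 83.94
  Sum = 355.07625 µg/mL·h
IV tail: 23.12/0.117 = 197.607; AUC_iv,0→∞ = 355.07625 + 197.607 = 552.68325 µg/mL·h
Trapezoidal AUC_0→18.5 (transdermal patch):
  [0→2]: (0.00+13.71)/2 × 2 = 13.71
  [2→8]: (13.71+9.91)/2 × 6 = 70.86
  [8→14]: (9.91+4.96)/2 × 6 = 44.61
  [14→18]: (4.96+3.11)/2 × 4 = 16.14
  [18→18.25]: (3.11+3.02)/2 × 0.25 = 0.76625
  [18.25→18.5]: (3.02+2.93)/2 × 0.25 = 0.74375
  Sum = 146.83 µg/mL·h
transdermal patch tail: 2.93/0.117 = 25.043; AUC_ev,0→∞ = 146.83 + 25.043 = 171.873 µg/mL·h
F = (AUC_ev/D_ev)/(AUC_iv/D_iv) = (171.873/20)/(552.68325/5) = 8.59365/110.53665 = 0.0777

F = 0.0777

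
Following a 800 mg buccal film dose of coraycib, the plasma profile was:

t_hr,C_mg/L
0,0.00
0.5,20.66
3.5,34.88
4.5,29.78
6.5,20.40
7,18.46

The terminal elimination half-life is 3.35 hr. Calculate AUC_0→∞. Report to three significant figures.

Trapezoidal AUC_0→7:
  [0→0.5]: (0.00+20.66)/2 × 0.5 = 5.165
  [0.5→3.5]: (20.66+34.88)/2 × 3 = 83.31
  [3.5→4.5]: (34.88+29.78)/2 × 1 = 32.33
  [4.5→6.5]: (29.78+20.40)/2 × 2 = 50.18
  [6.5→7]: (20.40+18.46)/2 × 0.5 = 9.715
  Sum = 180.7 mg/L·hr
k_e = ln2 / t½ = 0.693147 / 3.35 = 0.2069 hr^-1
Extrapolated tail: C_last / k_e = 18.46 / 0.2069 = 89.222
AUC_0→∞ = 180.7 + 89.222 = 269.922 mg/L·hr

AUC = 270 mg/L·hr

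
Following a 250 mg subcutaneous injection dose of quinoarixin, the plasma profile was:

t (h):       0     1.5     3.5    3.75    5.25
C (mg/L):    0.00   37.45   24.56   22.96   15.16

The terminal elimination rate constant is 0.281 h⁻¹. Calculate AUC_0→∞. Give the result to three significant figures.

AUC = 179 mg/L·h

Trapezoidal AUC_0→5.25:
  [0→1.5]: (0.00+37.45)/2 × 1.5 = 28.0875
  [1.5→3.5]: (37.45+24.56)/2 × 2 = 62.01
  [3.5→3.75]: (24.56+22.96)/2 × 0.25 = 5.94
  [3.75→5.25]: (22.96+15.16)/2 × 1.5 = 28.59
  Sum = 124.6275 mg/L·h
Extrapolated tail: C_last / k_e = 15.16 / 0.281 = 53.950
AUC_0→∞ = 124.6275 + 53.950 = 178.5775 mg/L·h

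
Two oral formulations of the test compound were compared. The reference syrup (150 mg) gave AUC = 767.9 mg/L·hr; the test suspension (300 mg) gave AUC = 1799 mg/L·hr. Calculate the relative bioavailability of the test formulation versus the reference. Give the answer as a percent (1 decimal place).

F_rel = 117.1%

F_rel = (AUC_test/D_test) / (AUC_ref/D_ref)
      = (1799/300) / (767.9/150)
      = 5.99667 / 5.11933 = 1.1714 = 117.14%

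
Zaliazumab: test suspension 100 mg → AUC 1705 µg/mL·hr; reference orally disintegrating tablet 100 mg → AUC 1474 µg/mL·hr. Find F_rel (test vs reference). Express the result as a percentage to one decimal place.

F_rel = (AUC_test/D_test) / (AUC_ref/D_ref)
      = (1705/100) / (1474/100)
      = 17.05 / 14.74 = 1.1567 = 115.67%

F_rel = 115.7%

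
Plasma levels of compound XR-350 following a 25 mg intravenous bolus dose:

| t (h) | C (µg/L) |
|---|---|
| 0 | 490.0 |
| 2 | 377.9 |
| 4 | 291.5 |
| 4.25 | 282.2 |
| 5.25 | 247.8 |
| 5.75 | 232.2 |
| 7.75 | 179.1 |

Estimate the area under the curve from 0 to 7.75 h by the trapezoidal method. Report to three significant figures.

Trapezoidal AUC_0→7.75:
  [0→2]: (490.0+377.9)/2 × 2 = 867.9
  [2→4]: (377.9+291.5)/2 × 2 = 669.4
  [4→4.25]: (291.5+282.2)/2 × 0.25 = 71.7125
  [4.25→5.25]: (282.2+247.8)/2 × 1 = 265.0
  [5.25→5.75]: (247.8+232.2)/2 × 0.5 = 120.0
  [5.75→7.75]: (232.2+179.1)/2 × 2 = 411.3
  Sum = 2405.3125 µg/L·h

AUC = 2410 µg/L·h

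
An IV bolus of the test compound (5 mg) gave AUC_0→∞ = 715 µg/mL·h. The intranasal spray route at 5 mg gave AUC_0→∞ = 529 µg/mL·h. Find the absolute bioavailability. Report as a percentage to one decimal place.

F = (AUC_ev / D_ev) / (AUC_iv / D_iv)
  = (529/5) / (715/5)
  = 105.8 / 143 = 0.7399
  = 73.99%

F = 74.0%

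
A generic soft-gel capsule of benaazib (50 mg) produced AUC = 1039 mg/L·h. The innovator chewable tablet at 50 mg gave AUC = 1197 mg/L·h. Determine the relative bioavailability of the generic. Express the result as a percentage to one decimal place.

F_rel = (AUC_test/D_test) / (AUC_ref/D_ref)
      = (1039/50) / (1197/50)
      = 20.78 / 23.94 = 0.8680 = 86.80%

F_rel = 86.8%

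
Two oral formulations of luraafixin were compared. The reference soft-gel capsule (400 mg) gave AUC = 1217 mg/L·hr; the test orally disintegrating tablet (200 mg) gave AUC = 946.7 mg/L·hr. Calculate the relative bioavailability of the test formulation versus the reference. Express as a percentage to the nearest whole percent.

F_rel = 156%

F_rel = (AUC_test/D_test) / (AUC_ref/D_ref)
      = (946.7/200) / (1217/400)
      = 4.7335 / 3.0425 = 1.5558 = 155.58%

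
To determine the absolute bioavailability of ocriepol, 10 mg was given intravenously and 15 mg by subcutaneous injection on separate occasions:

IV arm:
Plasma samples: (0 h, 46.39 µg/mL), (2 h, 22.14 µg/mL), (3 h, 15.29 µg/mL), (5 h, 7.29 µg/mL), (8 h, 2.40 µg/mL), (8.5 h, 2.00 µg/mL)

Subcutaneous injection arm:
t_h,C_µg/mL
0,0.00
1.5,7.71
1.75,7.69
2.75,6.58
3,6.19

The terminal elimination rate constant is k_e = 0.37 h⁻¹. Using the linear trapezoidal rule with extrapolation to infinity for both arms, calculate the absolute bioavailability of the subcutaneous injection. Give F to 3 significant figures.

F = 0.169

Trapezoidal AUC_0→8.5 (IV):
  [0→2]: (46.39+22.14)/2 × 2 = 68.53
  [2→3]: (22.14+15.29)/2 × 1 = 18.715
  [3→5]: (15.29+7.29)/2 × 2 = 22.58
  [5→8]: (7.29+2.40)/2 × 3 = 14.535
  [8→8.5]: (2.40+2.00)/2 × 0.5 = 1.1
  Sum = 125.46 µg/mL·h
IV tail: 2.00/0.37 = 5.405; AUC_iv,0→∞ = 125.46 + 5.405 = 130.865 µg/mL·h
Trapezoidal AUC_0→3 (subcutaneous injection):
  [0→1.5]: (0.00+7.71)/2 × 1.5 = 5.7825
  [1.5→1.75]: (7.71+7.69)/2 × 0.25 = 1.925
  [1.75→2.75]: (7.69+6.58)/2 × 1 = 7.135
  [2.75→3]: (6.58+6.19)/2 × 0.25 = 1.59625
  Sum = 16.43875 µg/mL·h
subcutaneous injection tail: 6.19/0.37 = 16.730; AUC_ev,0→∞ = 16.43875 + 16.730 = 33.16875 µg/mL·h
F = (AUC_ev/D_ev)/(AUC_iv/D_iv) = (33.16875/15)/(130.865/10) = 2.21125/13.0865 = 0.1690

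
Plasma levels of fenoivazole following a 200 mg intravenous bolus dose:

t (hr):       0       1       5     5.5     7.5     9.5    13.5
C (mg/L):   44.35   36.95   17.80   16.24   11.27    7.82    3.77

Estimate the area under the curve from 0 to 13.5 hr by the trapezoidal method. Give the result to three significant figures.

Trapezoidal AUC_0→13.5:
  [0→1]: (44.35+36.95)/2 × 1 = 40.65
  [1→5]: (36.95+17.80)/2 × 4 = 109.5
  [5→5.5]: (17.80+16.24)/2 × 0.5 = 8.51
  [5.5→7.5]: (16.24+11.27)/2 × 2 = 27.51
  [7.5→9.5]: (11.27+7.82)/2 × 2 = 19.09
  [9.5→13.5]: (7.82+3.77)/2 × 4 = 23.18
  Sum = 228.44 mg/L·hr

AUC = 228 mg/L·hr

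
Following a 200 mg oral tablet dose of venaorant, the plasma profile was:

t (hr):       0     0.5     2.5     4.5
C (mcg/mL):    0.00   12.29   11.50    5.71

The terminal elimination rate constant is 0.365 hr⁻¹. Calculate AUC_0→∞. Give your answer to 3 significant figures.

AUC = 59.7 mcg/mL·hr

Trapezoidal AUC_0→4.5:
  [0→0.5]: (0.00+12.29)/2 × 0.5 = 3.0725
  [0.5→2.5]: (12.29+11.50)/2 × 2 = 23.79
  [2.5→4.5]: (11.50+5.71)/2 × 2 = 17.21
  Sum = 44.0725 mcg/mL·hr
Extrapolated tail: C_last / k_e = 5.71 / 0.365 = 15.644
AUC_0→∞ = 44.0725 + 15.644 = 59.7165 mcg/mL·hr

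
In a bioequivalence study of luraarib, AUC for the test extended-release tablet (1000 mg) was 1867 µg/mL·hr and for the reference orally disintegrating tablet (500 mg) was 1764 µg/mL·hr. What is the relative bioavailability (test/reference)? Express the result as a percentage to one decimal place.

F_rel = 52.9%

F_rel = (AUC_test/D_test) / (AUC_ref/D_ref)
      = (1867/1000) / (1764/500)
      = 1.867 / 3.528 = 0.5292 = 52.92%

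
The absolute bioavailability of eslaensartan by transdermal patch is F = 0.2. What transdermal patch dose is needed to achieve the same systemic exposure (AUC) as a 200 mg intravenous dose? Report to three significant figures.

For equal systemic exposure: F × D_ev = D_iv
D_ev = D_iv / F = 200 / 0.2 = 1000 mg

D_transdermal = 1000 mg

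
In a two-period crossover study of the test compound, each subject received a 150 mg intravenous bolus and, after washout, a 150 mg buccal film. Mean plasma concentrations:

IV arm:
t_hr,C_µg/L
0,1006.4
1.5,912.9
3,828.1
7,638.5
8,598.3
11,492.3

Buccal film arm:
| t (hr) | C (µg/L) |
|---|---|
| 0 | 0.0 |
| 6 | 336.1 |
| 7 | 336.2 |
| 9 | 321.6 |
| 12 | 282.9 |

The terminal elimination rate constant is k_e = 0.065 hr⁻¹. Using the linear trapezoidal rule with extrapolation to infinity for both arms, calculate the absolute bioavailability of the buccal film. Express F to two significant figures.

F = 0.47

Trapezoidal AUC_0→11 (IV):
  [0→1.5]: (1006.4+912.9)/2 × 1.5 = 1439.475
  [1.5→3]: (912.9+828.1)/2 × 1.5 = 1305.75
  [3→7]: (828.1+638.5)/2 × 4 = 2933.2
  [7→8]: (638.5+598.3)/2 × 1 = 618.4
  [8→11]: (598.3+492.3)/2 × 3 = 1635.9
  Sum = 7932.725 µg/L·hr
IV tail: 492.3/0.065 = 7573.846; AUC_iv,0→∞ = 7932.725 + 7573.846 = 15506.571 µg/L·hr
Trapezoidal AUC_0→12 (buccal film):
  [0→6]: (0.0+336.1)/2 × 6 = 1008.3
  [6→7]: (336.1+336.2)/2 × 1 = 336.15
  [7→9]: (336.2+321.6)/2 × 2 = 657.8
  [9→12]: (321.6+282.9)/2 × 3 = 906.75
  Sum = 2909.0 µg/L·hr
buccal film tail: 282.9/0.065 = 4352.308; AUC_ev,0→∞ = 2909.0 + 4352.308 = 7261.308 µg/L·hr
F = (AUC_ev/D_ev)/(AUC_iv/D_iv) = (7261.308/150)/(15506.571/150) = 48.40872/103.37714 = 0.4683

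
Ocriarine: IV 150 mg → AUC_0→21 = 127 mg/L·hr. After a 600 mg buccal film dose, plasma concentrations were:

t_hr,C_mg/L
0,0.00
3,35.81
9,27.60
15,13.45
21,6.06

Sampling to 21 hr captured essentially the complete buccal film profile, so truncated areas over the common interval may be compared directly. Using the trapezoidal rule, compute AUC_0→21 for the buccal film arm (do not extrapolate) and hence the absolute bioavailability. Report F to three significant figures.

Trapezoidal AUC_0→21 (buccal film):
  [0→3]: (0.00+35.81)/2 × 3 = 53.715
  [3→9]: (35.81+27.60)/2 × 6 = 190.23
  [9→15]: (27.60+13.45)/2 × 6 = 123.15
  [15→21]: (13.45+6.06)/2 × 6 = 58.53
  Sum = 425.625 mg/L·hr
F = (AUC_ev/D_ev)/(AUC_iv/D_iv) = (425.625/600)/(127/150) = 0.709375/0.846667 = 0.8378

F = 0.838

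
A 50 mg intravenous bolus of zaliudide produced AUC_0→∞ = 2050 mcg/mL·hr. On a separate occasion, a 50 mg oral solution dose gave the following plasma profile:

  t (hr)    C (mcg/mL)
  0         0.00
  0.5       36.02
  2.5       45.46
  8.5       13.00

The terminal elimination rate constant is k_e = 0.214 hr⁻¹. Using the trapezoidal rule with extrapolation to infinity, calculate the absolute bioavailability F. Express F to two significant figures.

Trapezoidal AUC_0→8.5 (oral solution):
  [0→0.5]: (0.00+36.02)/2 × 0.5 = 9.005
  [0.5→2.5]: (36.02+45.46)/2 × 2 = 81.48
  [2.5→8.5]: (45.46+13.00)/2 × 6 = 175.38
  Sum = 265.865 mcg/mL·hr
Tail: C_last/k_e = 13.00/0.214 = 60.748
AUC_0→∞ (oral solution) = 265.865 + 60.748 = 326.613 mcg/mL·hr
F = (AUC_ev/D_ev)/(AUC_iv/D_iv) = (326.613/50)/(2050/50) = 6.53226/41 = 0.1593

F = 0.16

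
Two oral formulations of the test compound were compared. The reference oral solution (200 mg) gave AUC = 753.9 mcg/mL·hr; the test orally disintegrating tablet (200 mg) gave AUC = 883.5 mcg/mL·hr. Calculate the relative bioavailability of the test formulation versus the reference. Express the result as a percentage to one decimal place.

F_rel = (AUC_test/D_test) / (AUC_ref/D_ref)
      = (883.5/200) / (753.9/200)
      = 4.4175 / 3.7695 = 1.1719 = 117.19%

F_rel = 117.2%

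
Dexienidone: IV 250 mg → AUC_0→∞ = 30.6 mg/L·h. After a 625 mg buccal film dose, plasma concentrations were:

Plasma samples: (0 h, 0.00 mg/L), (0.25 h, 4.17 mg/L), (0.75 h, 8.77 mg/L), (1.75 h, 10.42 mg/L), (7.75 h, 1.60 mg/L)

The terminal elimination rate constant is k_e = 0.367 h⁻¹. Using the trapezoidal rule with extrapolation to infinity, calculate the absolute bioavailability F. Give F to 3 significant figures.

F = 0.703

Trapezoidal AUC_0→7.75 (buccal film):
  [0→0.25]: (0.00+4.17)/2 × 0.25 = 0.52125
  [0.25→0.75]: (4.17+8.77)/2 × 0.5 = 3.235
  [0.75→1.75]: (8.77+10.42)/2 × 1 = 9.595
  [1.75→7.75]: (10.42+1.60)/2 × 6 = 36.06
  Sum = 49.41125 mg/L·h
Tail: C_last/k_e = 1.60/0.367 = 4.360
AUC_0→∞ (buccal film) = 49.41125 + 4.360 = 53.77125 mg/L·h
F = (AUC_ev/D_ev)/(AUC_iv/D_iv) = (53.77125/625)/(30.6/250) = 0.086034/0.1224 = 0.7029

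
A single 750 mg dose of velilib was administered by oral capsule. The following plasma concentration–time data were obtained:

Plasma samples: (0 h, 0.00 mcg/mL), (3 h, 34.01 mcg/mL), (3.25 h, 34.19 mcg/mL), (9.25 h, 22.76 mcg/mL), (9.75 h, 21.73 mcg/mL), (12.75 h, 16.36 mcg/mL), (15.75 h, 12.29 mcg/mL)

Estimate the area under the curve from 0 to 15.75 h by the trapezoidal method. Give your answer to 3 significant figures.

AUC = 342 mcg/mL·h

Trapezoidal AUC_0→15.75:
  [0→3]: (0.00+34.01)/2 × 3 = 51.015
  [3→3.25]: (34.01+34.19)/2 × 0.25 = 8.525
  [3.25→9.25]: (34.19+22.76)/2 × 6 = 170.85
  [9.25→9.75]: (22.76+21.73)/2 × 0.5 = 11.1225
  [9.75→12.75]: (21.73+16.36)/2 × 3 = 57.135
  [12.75→15.75]: (16.36+12.29)/2 × 3 = 42.975
  Sum = 341.6225 mcg/mL·h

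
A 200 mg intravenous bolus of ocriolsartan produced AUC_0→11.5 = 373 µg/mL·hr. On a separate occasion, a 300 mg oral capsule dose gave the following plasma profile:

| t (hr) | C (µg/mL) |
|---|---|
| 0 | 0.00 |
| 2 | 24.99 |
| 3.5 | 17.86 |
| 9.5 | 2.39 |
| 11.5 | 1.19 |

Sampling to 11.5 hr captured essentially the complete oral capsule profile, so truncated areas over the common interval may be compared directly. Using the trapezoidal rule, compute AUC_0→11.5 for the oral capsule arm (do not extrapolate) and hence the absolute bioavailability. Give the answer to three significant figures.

Trapezoidal AUC_0→11.5 (oral capsule):
  [0→2]: (0.00+24.99)/2 × 2 = 24.99
  [2→3.5]: (24.99+17.86)/2 × 1.5 = 32.1375
  [3.5→9.5]: (17.86+2.39)/2 × 6 = 60.75
  [9.5→11.5]: (2.39+1.19)/2 × 2 = 3.58
  Sum = 121.4575 µg/mL·hr
F = (AUC_ev/D_ev)/(AUC_iv/D_iv) = (121.4575/300)/(373/200) = 0.404858/1.865 = 0.2171

F = 0.217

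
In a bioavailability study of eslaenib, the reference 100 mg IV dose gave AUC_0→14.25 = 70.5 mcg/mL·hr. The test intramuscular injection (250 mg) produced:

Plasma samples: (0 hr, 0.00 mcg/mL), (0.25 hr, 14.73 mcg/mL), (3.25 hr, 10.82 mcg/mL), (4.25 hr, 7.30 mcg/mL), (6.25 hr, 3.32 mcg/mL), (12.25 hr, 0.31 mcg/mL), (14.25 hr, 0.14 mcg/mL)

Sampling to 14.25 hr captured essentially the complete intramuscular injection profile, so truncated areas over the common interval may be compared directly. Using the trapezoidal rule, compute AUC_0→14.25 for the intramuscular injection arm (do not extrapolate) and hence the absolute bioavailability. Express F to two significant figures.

Trapezoidal AUC_0→14.25 (intramuscular injection):
  [0→0.25]: (0.00+14.73)/2 × 0.25 = 1.84125
  [0.25→3.25]: (14.73+10.82)/2 × 3 = 38.325
  [3.25→4.25]: (10.82+7.30)/2 × 1 = 9.06
  [4.25→6.25]: (7.30+3.32)/2 × 2 = 10.62
  [6.25→12.25]: (3.32+0.31)/2 × 6 = 10.89
  [12.25→14.25]: (0.31+0.14)/2 × 2 = 0.45
  Sum = 71.18625 mcg/mL·hr
F = (AUC_ev/D_ev)/(AUC_iv/D_iv) = (71.18625/250)/(70.5/100) = 0.284745/0.705 = 0.4039

F = 0.40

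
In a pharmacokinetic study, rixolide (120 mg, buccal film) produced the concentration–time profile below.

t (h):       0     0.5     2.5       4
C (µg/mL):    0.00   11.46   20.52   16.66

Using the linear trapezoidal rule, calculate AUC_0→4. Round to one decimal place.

Trapezoidal AUC_0→4:
  [0→0.5]: (0.00+11.46)/2 × 0.5 = 2.865
  [0.5→2.5]: (11.46+20.52)/2 × 2 = 31.98
  [2.5→4]: (20.52+16.66)/2 × 1.5 = 27.885
  Sum = 62.73 µg/mL·h

AUC = 62.7 µg/mL·h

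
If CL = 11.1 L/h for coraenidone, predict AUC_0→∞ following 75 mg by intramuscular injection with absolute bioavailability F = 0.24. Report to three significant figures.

AUC_0→∞ = F × Dose / CL
        = 0.24 × 75 / 11.1 = 1.62162 mg/L·h

AUC = 1.62 mg/L·h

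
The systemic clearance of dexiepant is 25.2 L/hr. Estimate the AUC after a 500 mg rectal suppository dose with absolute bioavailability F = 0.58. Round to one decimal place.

AUC_0→∞ = F × Dose / CL
        = 0.58 × 500 / 25.2 = 11.5079 mg/L·hr

AUC = 11.5 mg/L·hr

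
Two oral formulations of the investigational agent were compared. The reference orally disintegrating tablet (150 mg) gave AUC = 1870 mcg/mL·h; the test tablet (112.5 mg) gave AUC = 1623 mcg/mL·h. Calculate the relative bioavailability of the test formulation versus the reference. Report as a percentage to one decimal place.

F_rel = (AUC_test/D_test) / (AUC_ref/D_ref)
      = (1623/112.5) / (1870/150)
      = 14.4267 / 12.4667 = 1.1572 = 115.72%

F_rel = 115.7%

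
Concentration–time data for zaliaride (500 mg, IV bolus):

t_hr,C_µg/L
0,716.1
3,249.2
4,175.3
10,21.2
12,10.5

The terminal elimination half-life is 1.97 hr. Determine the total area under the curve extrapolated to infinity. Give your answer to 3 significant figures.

Trapezoidal AUC_0→12:
  [0→3]: (716.1+249.2)/2 × 3 = 1447.95
  [3→4]: (249.2+175.3)/2 × 1 = 212.25
  [4→10]: (175.3+21.2)/2 × 6 = 589.5
  [10→12]: (21.2+10.5)/2 × 2 = 31.7
  Sum = 2281.4 µg/L·hr
k_e = ln2 / t½ = 0.693147 / 1.97 = 0.3519 hr^-1
Extrapolated tail: C_last / k_e = 10.5 / 0.3519 = 29.838
AUC_0→∞ = 2281.4 + 29.838 = 2311.238 µg/L·hr

AUC = 2310 µg/L·hr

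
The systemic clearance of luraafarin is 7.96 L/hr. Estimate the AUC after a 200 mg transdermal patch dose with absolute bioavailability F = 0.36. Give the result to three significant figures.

AUC_0→∞ = F × Dose / CL
        = 0.36 × 200 / 7.96 = 9.04523 mg/L·hr

AUC = 9.05 mg/L·hr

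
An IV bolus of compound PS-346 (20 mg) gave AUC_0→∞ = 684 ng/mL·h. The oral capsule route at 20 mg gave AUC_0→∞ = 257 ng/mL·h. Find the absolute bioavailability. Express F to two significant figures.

F = (AUC_ev / D_ev) / (AUC_iv / D_iv)
  = (257/20) / (684/20)
  = 12.85 / 34.2 = 0.3757

F = 0.38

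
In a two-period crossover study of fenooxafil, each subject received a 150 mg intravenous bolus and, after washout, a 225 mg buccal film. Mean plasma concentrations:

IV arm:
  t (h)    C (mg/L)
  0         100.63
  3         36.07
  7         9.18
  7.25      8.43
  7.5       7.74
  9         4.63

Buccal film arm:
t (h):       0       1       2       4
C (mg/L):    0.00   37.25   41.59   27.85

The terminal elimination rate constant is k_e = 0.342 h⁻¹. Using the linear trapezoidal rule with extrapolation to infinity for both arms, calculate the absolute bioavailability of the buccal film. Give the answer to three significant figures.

Trapezoidal AUC_0→9 (IV):
  [0→3]: (100.63+36.07)/2 × 3 = 205.05
  [3→7]: (36.07+9.18)/2 × 4 = 90.5
  [7→7.25]: (9.18+8.43)/2 × 0.25 = 2.20125
  [7.25→7.5]: (8.43+7.74)/2 × 0.25 = 2.02125
  [7.5→9]: (7.74+4.63)/2 × 1.5 = 9.2775
  Sum = 309.05 mg/L·h
IV tail: 4.63/0.342 = 13.538; AUC_iv,0→∞ = 309.05 + 13.538 = 322.588 mg/L·h
Trapezoidal AUC_0→4 (buccal film):
  [0→1]: (0.00+37.25)/2 × 1 = 18.625
  [1→2]: (37.25+41.59)/2 × 1 = 39.42
  [2→4]: (41.59+27.85)/2 × 2 = 69.44
  Sum = 127.485 mg/L·h
buccal film tail: 27.85/0.342 = 81.433; AUC_ev,0→∞ = 127.485 + 81.433 = 208.918 mg/L·h
F = (AUC_ev/D_ev)/(AUC_iv/D_iv) = (208.918/225)/(322.588/150) = 0.928524/2.15059 = 0.4318

F = 0.432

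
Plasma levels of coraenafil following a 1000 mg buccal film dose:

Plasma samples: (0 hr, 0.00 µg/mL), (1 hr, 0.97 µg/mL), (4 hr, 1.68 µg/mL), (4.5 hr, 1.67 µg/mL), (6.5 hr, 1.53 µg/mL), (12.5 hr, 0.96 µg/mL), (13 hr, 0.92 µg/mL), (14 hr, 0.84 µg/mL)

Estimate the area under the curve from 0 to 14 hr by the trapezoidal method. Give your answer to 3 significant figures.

Trapezoidal AUC_0→14:
  [0→1]: (0.00+0.97)/2 × 1 = 0.485
  [1→4]: (0.97+1.68)/2 × 3 = 3.975
  [4→4.5]: (1.68+1.67)/2 × 0.5 = 0.8375
  [4.5→6.5]: (1.67+1.53)/2 × 2 = 3.2
  [6.5→12.5]: (1.53+0.96)/2 × 6 = 7.47
  [12.5→13]: (0.96+0.92)/2 × 0.5 = 0.47
  [13→14]: (0.92+0.84)/2 × 1 = 0.88
  Sum = 17.3175 µg/mL·hr

AUC = 17.3 µg/mL·hr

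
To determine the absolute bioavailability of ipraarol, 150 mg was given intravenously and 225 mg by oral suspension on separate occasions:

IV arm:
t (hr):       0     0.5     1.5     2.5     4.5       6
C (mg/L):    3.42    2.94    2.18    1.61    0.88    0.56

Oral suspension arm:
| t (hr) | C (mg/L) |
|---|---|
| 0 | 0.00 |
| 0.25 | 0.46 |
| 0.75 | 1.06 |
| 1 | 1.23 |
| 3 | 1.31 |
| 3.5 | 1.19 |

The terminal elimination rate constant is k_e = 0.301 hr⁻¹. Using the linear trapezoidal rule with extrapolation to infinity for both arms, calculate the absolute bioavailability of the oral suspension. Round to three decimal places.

F = 0.456

Trapezoidal AUC_0→6 (IV):
  [0→0.5]: (3.42+2.94)/2 × 0.5 = 1.59
  [0.5→1.5]: (2.94+2.18)/2 × 1 = 2.56
  [1.5→2.5]: (2.18+1.61)/2 × 1 = 1.895
  [2.5→4.5]: (1.61+0.88)/2 × 2 = 2.49
  [4.5→6]: (0.88+0.56)/2 × 1.5 = 1.08
  Sum = 9.615 mg/L·hr
IV tail: 0.56/0.301 = 1.860; AUC_iv,0→∞ = 9.615 + 1.860 = 11.475 mg/L·hr
Trapezoidal AUC_0→3.5 (oral suspension):
  [0→0.25]: (0.00+0.46)/2 × 0.25 = 0.0575
  [0.25→0.75]: (0.46+1.06)/2 × 0.5 = 0.38
  [0.75→1]: (1.06+1.23)/2 × 0.25 = 0.28625
  [1→3]: (1.23+1.31)/2 × 2 = 2.54
  [3→3.5]: (1.31+1.19)/2 × 0.5 = 0.625
  Sum = 3.88875 mg/L·hr
oral suspension tail: 1.19/0.301 = 3.953; AUC_ev,0→∞ = 3.88875 + 3.953 = 7.84175 mg/L·hr
F = (AUC_ev/D_ev)/(AUC_iv/D_iv) = (7.84175/225)/(11.475/150) = 0.0348522/0.0765 = 0.4556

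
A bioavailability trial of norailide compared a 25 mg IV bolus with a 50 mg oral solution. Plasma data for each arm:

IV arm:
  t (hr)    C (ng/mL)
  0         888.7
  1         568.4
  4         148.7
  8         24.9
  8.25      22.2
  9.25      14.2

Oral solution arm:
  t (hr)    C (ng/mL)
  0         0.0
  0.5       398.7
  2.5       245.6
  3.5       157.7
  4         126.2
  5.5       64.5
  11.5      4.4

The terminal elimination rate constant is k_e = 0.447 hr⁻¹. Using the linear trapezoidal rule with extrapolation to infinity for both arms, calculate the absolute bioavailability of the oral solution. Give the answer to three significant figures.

F = 0.312

Trapezoidal AUC_0→9.25 (IV):
  [0→1]: (888.7+568.4)/2 × 1 = 728.55
  [1→4]: (568.4+148.7)/2 × 3 = 1075.65
  [4→8]: (148.7+24.9)/2 × 4 = 347.2
  [8→8.25]: (24.9+22.2)/2 × 0.25 = 5.8875
  [8.25→9.25]: (22.2+14.2)/2 × 1 = 18.2
  Sum = 2175.4875 ng/mL·hr
IV tail: 14.2/0.447 = 31.767; AUC_iv,0→∞ = 2175.4875 + 31.767 = 2207.2545 ng/mL·hr
Trapezoidal AUC_0→11.5 (oral solution):
  [0→0.5]: (0.0+398.7)/2 × 0.5 = 99.675
  [0.5→2.5]: (398.7+245.6)/2 × 2 = 644.3
  [2.5→3.5]: (245.6+157.7)/2 × 1 = 201.65
  [3.5→4]: (157.7+126.2)/2 × 0.5 = 70.975
  [4→5.5]: (126.2+64.5)/2 × 1.5 = 143.025
  [5.5→11.5]: (64.5+4.4)/2 × 6 = 206.7
  Sum = 1366.325 ng/mL·hr
oral solution tail: 4.4/0.447 = 9.843; AUC_ev,0→∞ = 1366.325 + 9.843 = 1376.168 ng/mL·hr
F = (AUC_ev/D_ev)/(AUC_iv/D_iv) = (1376.168/50)/(2207.2545/25) = 27.52336/88.29018 = 0.3117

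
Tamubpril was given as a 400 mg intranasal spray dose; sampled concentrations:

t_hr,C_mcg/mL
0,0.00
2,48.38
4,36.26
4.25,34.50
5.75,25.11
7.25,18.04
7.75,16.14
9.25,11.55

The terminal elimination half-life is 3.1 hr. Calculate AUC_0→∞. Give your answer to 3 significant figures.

Trapezoidal AUC_0→9.25:
  [0→2]: (0.00+48.38)/2 × 2 = 48.38
  [2→4]: (48.38+36.26)/2 × 2 = 84.64
  [4→4.25]: (36.26+34.50)/2 × 0.25 = 8.845
  [4.25→5.75]: (34.50+25.11)/2 × 1.5 = 44.7075
  [5.75→7.25]: (25.11+18.04)/2 × 1.5 = 32.3625
  [7.25→7.75]: (18.04+16.14)/2 × 0.5 = 8.545
  [7.75→9.25]: (16.14+11.55)/2 × 1.5 = 20.7675
  Sum = 248.2475 mcg/mL·hr
k_e = ln2 / t½ = 0.693147 / 3.1 = 0.2236 hr^-1
Extrapolated tail: C_last / k_e = 11.55 / 0.2236 = 51.655
AUC_0→∞ = 248.2475 + 51.655 = 299.9025 mcg/mL·hr

AUC = 300 mcg/mL·hr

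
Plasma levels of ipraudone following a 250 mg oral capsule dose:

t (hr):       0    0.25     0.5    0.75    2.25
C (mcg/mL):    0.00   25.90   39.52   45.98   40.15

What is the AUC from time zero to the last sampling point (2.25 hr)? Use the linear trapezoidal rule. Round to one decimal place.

AUC = 86.7 mcg/mL·hr

Trapezoidal AUC_0→2.25:
  [0→0.25]: (0.00+25.90)/2 × 0.25 = 3.2375
  [0.25→0.5]: (25.90+39.52)/2 × 0.25 = 8.1775
  [0.5→0.75]: (39.52+45.98)/2 × 0.25 = 10.6875
  [0.75→2.25]: (45.98+40.15)/2 × 1.5 = 64.5975
  Sum = 86.7 mcg/mL·hr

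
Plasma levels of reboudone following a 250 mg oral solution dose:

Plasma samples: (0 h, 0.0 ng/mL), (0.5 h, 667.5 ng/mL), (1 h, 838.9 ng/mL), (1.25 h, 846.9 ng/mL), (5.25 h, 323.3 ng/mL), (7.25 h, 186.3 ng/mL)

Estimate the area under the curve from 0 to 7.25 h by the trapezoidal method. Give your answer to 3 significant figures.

AUC = 3600 ng/mL·h

Trapezoidal AUC_0→7.25:
  [0→0.5]: (0.0+667.5)/2 × 0.5 = 166.875
  [0.5→1]: (667.5+838.9)/2 × 0.5 = 376.6
  [1→1.25]: (838.9+846.9)/2 × 0.25 = 210.725
  [1.25→5.25]: (846.9+323.3)/2 × 4 = 2340.4
  [5.25→7.25]: (323.3+186.3)/2 × 2 = 509.6
  Sum = 3604.2 ng/mL·h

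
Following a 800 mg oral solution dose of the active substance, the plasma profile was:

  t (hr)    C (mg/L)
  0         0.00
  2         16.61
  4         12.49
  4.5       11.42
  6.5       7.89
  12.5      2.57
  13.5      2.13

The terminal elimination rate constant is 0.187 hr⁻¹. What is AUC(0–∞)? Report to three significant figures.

Trapezoidal AUC_0→13.5:
  [0→2]: (0.00+16.61)/2 × 2 = 16.61
  [2→4]: (16.61+12.49)/2 × 2 = 29.1
  [4→4.5]: (12.49+11.42)/2 × 0.5 = 5.9775
  [4.5→6.5]: (11.42+7.89)/2 × 2 = 19.31
  [6.5→12.5]: (7.89+2.57)/2 × 6 = 31.38
  [12.5→13.5]: (2.57+2.13)/2 × 1 = 2.35
  Sum = 104.7275 mg/L·hr
Extrapolated tail: C_last / k_e = 2.13 / 0.187 = 11.390
AUC_0→∞ = 104.7275 + 11.390 = 116.1175 mg/L·hr

AUC = 116 mg/L·hr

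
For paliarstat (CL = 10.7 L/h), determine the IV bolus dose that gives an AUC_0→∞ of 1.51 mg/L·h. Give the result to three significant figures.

Dose = 16.2 mg

Dose_iv = CL × AUC_0→∞
     = 10.7 × 1.51 = 16.157 mg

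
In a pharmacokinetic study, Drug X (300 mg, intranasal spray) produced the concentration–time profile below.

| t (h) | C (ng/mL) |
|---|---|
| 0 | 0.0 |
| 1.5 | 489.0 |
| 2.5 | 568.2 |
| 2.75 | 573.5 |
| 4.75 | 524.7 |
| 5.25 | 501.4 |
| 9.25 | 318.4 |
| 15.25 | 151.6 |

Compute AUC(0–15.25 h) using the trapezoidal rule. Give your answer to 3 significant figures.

Trapezoidal AUC_0→15.25:
  [0→1.5]: (0.0+489.0)/2 × 1.5 = 366.75
  [1.5→2.5]: (489.0+568.2)/2 × 1 = 528.6
  [2.5→2.75]: (568.2+573.5)/2 × 0.25 = 142.7125
  [2.75→4.75]: (573.5+524.7)/2 × 2 = 1098.2
  [4.75→5.25]: (524.7+501.4)/2 × 0.5 = 256.525
  [5.25→9.25]: (501.4+318.4)/2 × 4 = 1639.6
  [9.25→15.25]: (318.4+151.6)/2 × 6 = 1410.0
  Sum = 5442.3875 ng/mL·h

AUC = 5440 ng/mL·h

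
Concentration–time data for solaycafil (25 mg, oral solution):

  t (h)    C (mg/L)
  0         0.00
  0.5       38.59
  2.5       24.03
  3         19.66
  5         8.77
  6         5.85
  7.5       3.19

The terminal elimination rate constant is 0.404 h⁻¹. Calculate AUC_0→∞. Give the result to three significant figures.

AUC = 134 mg/L·h

Trapezoidal AUC_0→7.5:
  [0→0.5]: (0.00+38.59)/2 × 0.5 = 9.6475
  [0.5→2.5]: (38.59+24.03)/2 × 2 = 62.62
  [2.5→3]: (24.03+19.66)/2 × 0.5 = 10.9225
  [3→5]: (19.66+8.77)/2 × 2 = 28.43
  [5→6]: (8.77+5.85)/2 × 1 = 7.31
  [6→7.5]: (5.85+3.19)/2 × 1.5 = 6.78
  Sum = 125.71 mg/L·h
Extrapolated tail: C_last / k_e = 3.19 / 0.404 = 7.896
AUC_0→∞ = 125.71 + 7.896 = 133.606 mg/L·h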